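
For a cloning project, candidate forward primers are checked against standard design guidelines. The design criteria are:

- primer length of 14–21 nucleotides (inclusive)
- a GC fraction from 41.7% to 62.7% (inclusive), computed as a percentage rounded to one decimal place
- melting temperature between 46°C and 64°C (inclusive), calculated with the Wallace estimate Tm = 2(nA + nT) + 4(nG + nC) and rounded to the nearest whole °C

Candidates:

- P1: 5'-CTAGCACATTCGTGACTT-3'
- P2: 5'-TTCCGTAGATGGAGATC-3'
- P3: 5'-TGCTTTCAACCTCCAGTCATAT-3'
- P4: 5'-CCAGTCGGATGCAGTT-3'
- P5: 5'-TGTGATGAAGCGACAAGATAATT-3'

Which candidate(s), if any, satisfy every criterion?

P1, P2 and P4.

P1 (18 nt, A=4 T=6 G=3 C=5): length 18 ✓; GC 8/18 = 44.4% ✓; Tm = 2·10 + 4·8 = 52°C ✓ — passes.
P2 (17 nt, A=4 T=5 G=5 C=3): length 17 ✓; GC 8/17 = 47.1% ✓; Tm = 2·9 + 4·8 = 50°C ✓ — passes.
P3 (22 nt, A=5 T=8 G=2 C=7): length 22, outside 14–21 ✗; GC 9/22 = 40.9%, outside 41.7–62.7% ✗; Tm = 2·13 + 4·9 = 62°C ✓ — fails.
P4 (16 nt, A=3 T=4 G=5 C=4): length 16 ✓; GC 9/16 = 56.3% ✓; Tm = 2·7 + 4·9 = 50°C ✓ — passes.
P5 (23 nt, A=9 T=6 G=6 C=2): length 23, outside 14–21 ✗; GC 8/23 = 34.8%, outside 41.7–62.7% ✗; Tm = 2·15 + 4·8 = 62°C ✓ — fails.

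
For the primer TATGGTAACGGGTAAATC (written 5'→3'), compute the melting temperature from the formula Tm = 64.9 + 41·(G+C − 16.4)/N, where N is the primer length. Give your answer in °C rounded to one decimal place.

43.5°C

Base counts: A=6, T=5, G=5, C=2; G+C = 7, N = 18.
Tm = 64.9 + 41·(7 − 16.4)/18 = 64.9 + -385.40/18 = 43.5°C.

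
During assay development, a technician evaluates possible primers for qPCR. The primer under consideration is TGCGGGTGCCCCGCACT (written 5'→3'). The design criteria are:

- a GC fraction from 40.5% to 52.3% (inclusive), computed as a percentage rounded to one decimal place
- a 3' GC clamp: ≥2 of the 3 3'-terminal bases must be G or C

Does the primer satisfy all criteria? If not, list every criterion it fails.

Base counts: A=1, T=3, G=6, C=7 (length 17).
GC content: GC 13/17 = 76.5%, outside 40.5–52.3% ✗
GC clamp: 3' end ACT has 1 G/C, need ≥2 ✗

Fails: GC content, GC clamp.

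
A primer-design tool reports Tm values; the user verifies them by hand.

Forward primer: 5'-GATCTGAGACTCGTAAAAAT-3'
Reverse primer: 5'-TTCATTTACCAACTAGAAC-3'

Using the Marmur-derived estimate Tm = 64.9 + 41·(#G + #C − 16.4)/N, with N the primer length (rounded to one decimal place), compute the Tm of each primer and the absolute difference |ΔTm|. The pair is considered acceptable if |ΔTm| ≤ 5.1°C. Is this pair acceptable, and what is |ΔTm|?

Forward: G+C = 7, N = 20 → Tm = 64.9 + 41·(7 − 16.4)/20 = 45.6°C.
Reverse: G+C = 6, N = 19 → Tm = 64.9 + 41·(6 − 16.4)/19 = 42.5°C.
|ΔTm| = |45.6 − 42.5| = 3.1°C, ≤ 5.1°C.

|ΔTm| = 3.1°C; the pair is acceptable.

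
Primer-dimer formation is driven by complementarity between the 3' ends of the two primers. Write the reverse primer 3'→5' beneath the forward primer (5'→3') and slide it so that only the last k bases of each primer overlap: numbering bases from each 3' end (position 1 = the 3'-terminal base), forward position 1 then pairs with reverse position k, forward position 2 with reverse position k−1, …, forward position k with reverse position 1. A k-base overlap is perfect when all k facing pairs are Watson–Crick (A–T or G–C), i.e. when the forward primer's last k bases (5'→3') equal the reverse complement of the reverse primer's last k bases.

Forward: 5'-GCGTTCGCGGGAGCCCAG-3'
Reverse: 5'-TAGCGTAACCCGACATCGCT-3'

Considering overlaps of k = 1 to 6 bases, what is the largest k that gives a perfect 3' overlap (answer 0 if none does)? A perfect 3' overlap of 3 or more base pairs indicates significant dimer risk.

Last 6 bases (5'→3') — forward …GCCCAG, reverse …ATCGCT.
Reverse complement of the reverse primer's last 6 bases: AGCGAT; its first k bases are the reverse complement of the reverse primer's last k bases, so a perfect k-base overlap needs the forward primer's last k bases to equal them.
Comparing (forward last k vs required): k=1: G vs A ✗; k=2: AG vs AG ✓; k=3: CAG vs AGC ✗; k=4: CCAG vs AGCG ✗; k=5: CCCAG vs AGCGA ✗; k=6: GCCCAG vs AGCGAT ✗.
Only k = 2 is perfect, so the longest perfect 3' overlap is 2.

Longest perfect overlap: 2 complementary base pairs; below the dimer-risk threshold (threshold 3).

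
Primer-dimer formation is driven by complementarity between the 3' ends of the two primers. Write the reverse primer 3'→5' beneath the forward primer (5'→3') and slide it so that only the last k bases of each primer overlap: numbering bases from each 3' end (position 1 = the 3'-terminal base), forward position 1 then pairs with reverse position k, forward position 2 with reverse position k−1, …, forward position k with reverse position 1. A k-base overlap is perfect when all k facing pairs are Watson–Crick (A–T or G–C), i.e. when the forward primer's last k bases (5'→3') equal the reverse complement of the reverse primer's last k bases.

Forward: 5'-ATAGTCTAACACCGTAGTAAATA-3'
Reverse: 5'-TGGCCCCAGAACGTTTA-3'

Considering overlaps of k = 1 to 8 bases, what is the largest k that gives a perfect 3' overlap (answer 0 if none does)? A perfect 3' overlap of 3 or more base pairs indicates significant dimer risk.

Last 8 bases (5'→3') — forward …AGTAAATA, reverse …AACGTTTA.
Reverse complement of the reverse primer's last 8 bases: TAAACGTT; its first k bases are the reverse complement of the reverse primer's last k bases, so a perfect k-base overlap needs the forward primer's last k bases to equal them.
Comparing (forward last k vs required): k=1: A vs T ✗; k=2: TA vs TA ✓; k=3: ATA vs TAA ✗; k=4: AATA vs TAAA ✗; k=5: AAATA vs TAAAC ✗; k=6: TAAATA vs TAAACG ✗; k=7: GTAAATA vs TAAACGT ✗; k=8: AGTAAATA vs TAAACGTT ✗.
Only k = 2 is perfect, so the longest perfect 3' overlap is 2.

Longest perfect overlap: 2 complementary base pairs; below the dimer-risk threshold (threshold 3).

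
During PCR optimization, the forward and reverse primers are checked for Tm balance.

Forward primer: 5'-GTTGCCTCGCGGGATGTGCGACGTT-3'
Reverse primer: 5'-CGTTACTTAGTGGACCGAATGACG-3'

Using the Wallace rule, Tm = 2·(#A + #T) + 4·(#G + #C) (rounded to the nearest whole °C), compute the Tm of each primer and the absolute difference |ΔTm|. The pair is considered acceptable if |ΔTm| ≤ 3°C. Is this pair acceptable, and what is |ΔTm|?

Forward: A=2 T=7 G=10 C=6 → Tm = 2·9 + 4·16 = 82°C.
Reverse: A=6 T=6 G=7 C=5 → Tm = 2·12 + 4·12 = 72°C.
|ΔTm| = |82 − 72| = 10°C, > 3°C.

|ΔTm| = 10°C; the pair is not acceptable.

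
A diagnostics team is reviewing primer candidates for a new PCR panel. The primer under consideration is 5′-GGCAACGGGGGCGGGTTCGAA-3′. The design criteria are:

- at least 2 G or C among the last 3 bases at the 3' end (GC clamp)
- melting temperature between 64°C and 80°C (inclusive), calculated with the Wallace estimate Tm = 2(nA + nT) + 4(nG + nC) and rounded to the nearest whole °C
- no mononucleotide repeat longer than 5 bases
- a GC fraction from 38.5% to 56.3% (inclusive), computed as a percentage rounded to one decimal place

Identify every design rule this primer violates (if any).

Base counts: A=4, T=2, G=11, C=4 (length 21).
GC clamp: 3' end GAA has 1 G/C, need ≥2 ✗
Tm: Tm = 2·6 + 4·15 = 72°C ✓
homopolymer run: longest run = 5 ✓
GC content: GC 15/21 = 71.4%, outside 38.5–56.3% ✗

Fails: GC clamp, GC content.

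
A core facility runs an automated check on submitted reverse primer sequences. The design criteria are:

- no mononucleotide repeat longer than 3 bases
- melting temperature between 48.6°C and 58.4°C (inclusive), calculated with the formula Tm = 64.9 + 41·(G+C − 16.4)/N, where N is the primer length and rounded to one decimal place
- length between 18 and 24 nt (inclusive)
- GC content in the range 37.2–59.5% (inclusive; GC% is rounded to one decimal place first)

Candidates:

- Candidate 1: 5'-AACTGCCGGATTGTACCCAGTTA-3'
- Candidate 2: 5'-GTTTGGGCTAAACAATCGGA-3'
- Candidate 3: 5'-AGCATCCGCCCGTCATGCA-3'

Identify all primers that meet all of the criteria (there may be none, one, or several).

Candidate 1 (23 nt, A=6 T=6 G=5 C=6): longest run = 3 ✓; Tm = 64.9 + 41·(11 − 16.4)/23 = 55.3°C ✓; length 23 ✓; GC 11/23 = 47.8% ✓ — passes.
Candidate 2 (20 nt, A=6 T=5 G=6 C=3): longest run = 3 ✓; Tm = 64.9 + 41·(9 − 16.4)/20 = 49.7°C ✓; length 20 ✓; GC 9/20 = 45.0% ✓ — passes.
Candidate 3 (19 nt, A=4 T=3 G=4 C=8): longest run = 3 ✓; Tm = 64.9 + 41·(12 − 16.4)/19 = 55.4°C ✓; length 19 ✓; GC 12/19 = 63.2%, outside 37.2–59.5% ✗ — fails.

Candidate 1 and Candidate 2.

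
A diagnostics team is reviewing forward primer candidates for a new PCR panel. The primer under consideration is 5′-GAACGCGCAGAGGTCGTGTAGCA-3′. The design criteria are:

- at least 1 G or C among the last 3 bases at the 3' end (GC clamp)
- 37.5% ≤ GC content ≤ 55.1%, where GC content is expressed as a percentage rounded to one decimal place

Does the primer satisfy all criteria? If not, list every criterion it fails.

Base counts: A=6, T=3, G=9, C=5 (length 23).
GC clamp: 3' end GCA has 2 G/C ✓
GC content: GC 14/23 = 60.9%, outside 37.5–55.1% ✗

Fails: GC content.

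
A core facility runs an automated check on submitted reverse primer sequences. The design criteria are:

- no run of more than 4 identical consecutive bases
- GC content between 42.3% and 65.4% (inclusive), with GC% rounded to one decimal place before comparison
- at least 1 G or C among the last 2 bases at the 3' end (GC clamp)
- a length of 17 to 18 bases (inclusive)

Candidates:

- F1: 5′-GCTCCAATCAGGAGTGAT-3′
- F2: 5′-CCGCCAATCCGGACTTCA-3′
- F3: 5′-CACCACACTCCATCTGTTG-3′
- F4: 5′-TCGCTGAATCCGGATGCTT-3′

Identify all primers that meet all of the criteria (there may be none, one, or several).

F1 (18 nt, A=5 T=4 G=5 C=4): longest run = 2 ✓; GC 9/18 = 50.0% ✓; 3' end AT has 0 G/C, need ≥1 ✗; length 18 ✓ — fails.
F2 (18 nt, A=4 T=3 G=3 C=8): longest run = 2 ✓; GC 11/18 = 61.1% ✓; 3' end CA has 1 G/C ✓; length 18 ✓ — passes.
F3 (19 nt, A=4 T=5 G=2 C=8): longest run = 2 ✓; GC 10/19 = 52.6% ✓; 3' end TG has 1 G/C ✓; length 19, outside 17–18 ✗ — fails.
F4 (19 nt, A=3 T=6 G=5 C=5): longest run = 2 ✓; GC 10/19 = 52.6% ✓; 3' end TT has 0 G/C, need ≥1 ✗; length 19, outside 17–18 ✗ — fails.

F2 only.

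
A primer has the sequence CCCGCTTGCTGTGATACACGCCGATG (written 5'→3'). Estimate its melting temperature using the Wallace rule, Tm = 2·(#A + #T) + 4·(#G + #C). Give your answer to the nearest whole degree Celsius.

Base counts: A=4, T=6, G=7, C=9 (length 26).
Tm = 2·(4+6) + 4·(7+9) = 2·10 + 4·16 = 20 + 64 = 84°C.

84°C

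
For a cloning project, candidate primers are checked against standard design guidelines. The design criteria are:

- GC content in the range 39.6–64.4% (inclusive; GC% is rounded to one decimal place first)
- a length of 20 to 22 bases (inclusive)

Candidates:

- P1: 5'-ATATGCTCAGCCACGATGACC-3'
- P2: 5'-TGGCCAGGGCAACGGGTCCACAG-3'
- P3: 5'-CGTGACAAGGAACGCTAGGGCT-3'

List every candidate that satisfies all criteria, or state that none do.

P1 (21 nt, A=6 T=4 G=4 C=7): GC 11/21 = 52.4% ✓; length 21 ✓ — passes.
P2 (23 nt, A=5 T=2 G=9 C=7): GC 16/23 = 69.6%, outside 39.6–64.4% ✗; length 23, outside 20–22 ✗ — fails.
P3 (22 nt, A=6 T=3 G=8 C=5): GC 13/22 = 59.1% ✓; length 22 ✓ — passes.

P1 and P3.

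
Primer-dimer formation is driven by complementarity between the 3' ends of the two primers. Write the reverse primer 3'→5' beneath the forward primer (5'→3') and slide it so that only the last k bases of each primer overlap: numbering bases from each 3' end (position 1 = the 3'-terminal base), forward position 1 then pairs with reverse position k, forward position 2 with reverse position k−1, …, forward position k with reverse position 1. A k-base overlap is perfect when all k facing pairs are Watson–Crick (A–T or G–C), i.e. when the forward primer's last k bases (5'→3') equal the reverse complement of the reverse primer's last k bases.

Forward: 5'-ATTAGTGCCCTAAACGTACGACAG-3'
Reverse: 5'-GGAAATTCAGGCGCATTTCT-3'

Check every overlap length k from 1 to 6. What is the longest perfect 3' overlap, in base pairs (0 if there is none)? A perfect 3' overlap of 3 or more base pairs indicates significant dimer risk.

Longest perfect overlap: 2 complementary base pairs; below the dimer-risk threshold (threshold 3).

Last 6 bases (5'→3') — forward …CGACAG, reverse …ATTTCT.
Reverse complement of the reverse primer's last 6 bases: AGAAAT; its first k bases are the reverse complement of the reverse primer's last k bases, so a perfect k-base overlap needs the forward primer's last k bases to equal them.
Comparing (forward last k vs required): k=1: G vs A ✗; k=2: AG vs AG ✓; k=3: CAG vs AGA ✗; k=4: ACAG vs AGAA ✗; k=5: GACAG vs AGAAA ✗; k=6: CGACAG vs AGAAAT ✗.
Only k = 2 is perfect, so the longest perfect 3' overlap is 2.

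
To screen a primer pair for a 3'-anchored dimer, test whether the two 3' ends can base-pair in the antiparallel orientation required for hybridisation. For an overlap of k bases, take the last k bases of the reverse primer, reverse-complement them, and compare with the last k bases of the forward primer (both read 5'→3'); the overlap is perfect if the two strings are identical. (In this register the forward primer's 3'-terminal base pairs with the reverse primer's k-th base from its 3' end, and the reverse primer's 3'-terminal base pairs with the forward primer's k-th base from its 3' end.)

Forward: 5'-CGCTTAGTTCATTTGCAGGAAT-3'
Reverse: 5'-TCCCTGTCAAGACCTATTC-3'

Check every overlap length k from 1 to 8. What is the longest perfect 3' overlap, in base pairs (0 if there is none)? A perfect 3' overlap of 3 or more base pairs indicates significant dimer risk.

Longest perfect overlap: 4 complementary base pairs; significant dimer risk (threshold 3).

Last 8 bases (5'→3') — forward …GCAGGAAT, reverse …ACCTATTC.
Reverse complement of the reverse primer's last 8 bases: GAATAGGT; its first k bases are the reverse complement of the reverse primer's last k bases, so a perfect k-base overlap needs the forward primer's last k bases to equal them.
Comparing (forward last k vs required): k=1: T vs G ✗; k=2: AT vs GA ✗; k=3: AAT vs GAA ✗; k=4: GAAT vs GAAT ✓; k=5: GGAAT vs GAATA ✗; k=6: AGGAAT vs GAATAG ✗; k=7: CAGGAAT vs GAATAGG ✗; k=8: GCAGGAAT vs GAATAGGT ✗.
Only k = 4 is perfect, so the longest perfect 3' overlap is 4.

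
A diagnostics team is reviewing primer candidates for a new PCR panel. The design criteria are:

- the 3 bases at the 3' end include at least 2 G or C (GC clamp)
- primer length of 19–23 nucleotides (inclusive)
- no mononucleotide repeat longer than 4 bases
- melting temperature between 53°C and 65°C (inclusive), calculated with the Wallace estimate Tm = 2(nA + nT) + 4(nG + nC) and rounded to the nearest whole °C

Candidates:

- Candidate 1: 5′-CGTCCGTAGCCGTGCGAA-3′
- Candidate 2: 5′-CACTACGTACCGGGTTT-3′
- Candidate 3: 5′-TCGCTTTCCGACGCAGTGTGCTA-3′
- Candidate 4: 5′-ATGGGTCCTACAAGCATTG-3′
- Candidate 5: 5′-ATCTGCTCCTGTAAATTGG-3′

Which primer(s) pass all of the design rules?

Candidate 1 (18 nt, A=3 T=3 G=6 C=6): 3' end GAA has 1 G/C, need ≥2 ✗; length 18, outside 19–23 ✗; longest run = 2 ✓; Tm = 2·6 + 4·12 = 60°C ✓ — fails.
Candidate 2 (17 nt, A=3 T=5 G=4 C=5): 3' end TTT has 0 G/C, need ≥2 ✗; length 17, outside 19–23 ✗; longest run = 3 ✓; Tm = 2·8 + 4·9 = 52°C, outside 53–65°C ✗ — fails.
Candidate 3 (23 nt, A=3 T=7 G=6 C=7): 3' end CTA has 1 G/C, need ≥2 ✗; length 23 ✓; longest run = 3 ✓; Tm = 2·10 + 4·13 = 72°C, outside 53–65°C ✗ — fails.
Candidate 4 (19 nt, A=5 T=5 G=5 C=4): 3' end TTG has 1 G/C, need ≥2 ✗; length 19 ✓; longest run = 3 ✓; Tm = 2·10 + 4·9 = 56°C ✓ — fails.
Candidate 5 (19 nt, A=4 T=7 G=4 C=4): 3' end TGG has 2 G/C ✓; length 19 ✓; longest run = 3 ✓; Tm = 2·11 + 4·8 = 54°C ✓ — passes.

Candidate 5 only.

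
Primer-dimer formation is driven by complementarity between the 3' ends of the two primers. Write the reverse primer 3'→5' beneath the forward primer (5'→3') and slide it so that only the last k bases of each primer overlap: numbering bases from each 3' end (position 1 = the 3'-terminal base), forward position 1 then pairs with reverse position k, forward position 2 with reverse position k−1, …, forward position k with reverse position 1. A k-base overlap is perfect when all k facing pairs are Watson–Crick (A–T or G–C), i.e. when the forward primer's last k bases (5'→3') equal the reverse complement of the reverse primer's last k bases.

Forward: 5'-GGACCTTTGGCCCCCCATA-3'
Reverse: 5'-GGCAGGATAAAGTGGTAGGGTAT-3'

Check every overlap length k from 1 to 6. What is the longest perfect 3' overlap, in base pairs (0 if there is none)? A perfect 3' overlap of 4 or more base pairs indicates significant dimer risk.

Last 6 bases (5'→3') — forward …CCCATA, reverse …GGGTAT.
Reverse complement of the reverse primer's last 6 bases: ATACCC; its first k bases are the reverse complement of the reverse primer's last k bases, so a perfect k-base overlap needs the forward primer's last k bases to equal them.
Comparing (forward last k vs required): k=1: A vs A ✓; k=2: TA vs AT ✗; k=3: ATA vs ATA ✓; k=4: CATA vs ATAC ✗; k=5: CCATA vs ATACC ✗; k=6: CCCATA vs ATACCC ✗.
Perfect overlaps at k = 1, 3; the largest is 3.

Longest perfect overlap: 3 complementary base pairs; below the dimer-risk threshold (threshold 4).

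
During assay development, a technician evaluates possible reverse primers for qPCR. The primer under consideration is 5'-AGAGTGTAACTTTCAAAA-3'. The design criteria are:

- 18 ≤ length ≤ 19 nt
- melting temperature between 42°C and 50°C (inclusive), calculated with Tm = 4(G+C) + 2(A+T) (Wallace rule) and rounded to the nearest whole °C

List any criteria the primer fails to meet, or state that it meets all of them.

Base counts: A=8, T=5, G=3, C=2 (length 18).
length: length 18 ✓
Tm: Tm = 2·13 + 4·5 = 46°C ✓

Meets all criteria.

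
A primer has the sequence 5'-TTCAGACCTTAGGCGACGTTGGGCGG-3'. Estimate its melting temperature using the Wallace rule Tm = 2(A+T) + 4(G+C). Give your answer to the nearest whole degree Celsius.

84°C

Base counts: A=4, T=6, G=10, C=6 (length 26).
Tm = 2·(4+6) + 4·(10+6) = 2·10 + 4·16 = 20 + 64 = 84°C.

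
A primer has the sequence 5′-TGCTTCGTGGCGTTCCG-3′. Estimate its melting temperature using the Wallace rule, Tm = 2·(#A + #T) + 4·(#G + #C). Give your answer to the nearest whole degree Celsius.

56°C

Base counts: A=0, T=6, G=6, C=5 (length 17).
Tm = 2·(0+6) + 4·(6+5) = 2·6 + 4·11 = 12 + 44 = 56°C.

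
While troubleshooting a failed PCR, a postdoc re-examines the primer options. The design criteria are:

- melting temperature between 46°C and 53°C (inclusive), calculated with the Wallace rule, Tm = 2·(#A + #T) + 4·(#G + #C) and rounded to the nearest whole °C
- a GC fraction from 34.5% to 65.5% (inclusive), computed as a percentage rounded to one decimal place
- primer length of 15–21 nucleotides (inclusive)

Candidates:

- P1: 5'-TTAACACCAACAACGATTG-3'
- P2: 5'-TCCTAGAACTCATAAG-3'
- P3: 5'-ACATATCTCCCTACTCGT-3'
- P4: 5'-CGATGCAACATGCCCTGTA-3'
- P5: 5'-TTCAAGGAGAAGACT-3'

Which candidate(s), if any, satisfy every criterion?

P1 and P3.

P1 (19 nt, A=8 T=4 G=2 C=5): Tm = 2·12 + 4·7 = 52°C ✓; GC 7/19 = 36.8% ✓; length 19 ✓ — passes.
P2 (16 nt, A=6 T=4 G=2 C=4): Tm = 2·10 + 4·6 = 44°C, outside 46–53°C ✗; GC 6/16 = 37.5% ✓; length 16 ✓ — fails.
P3 (18 nt, A=4 T=6 G=1 C=7): Tm = 2·10 + 4·8 = 52°C ✓; GC 8/18 = 44.4% ✓; length 18 ✓ — passes.
P4 (19 nt, A=5 T=4 G=4 C=6): Tm = 2·9 + 4·10 = 58°C, outside 46–53°C ✗; GC 10/19 = 52.6% ✓; length 19 ✓ — fails.
P5 (15 nt, A=6 T=3 G=4 C=2): Tm = 2·9 + 4·6 = 42°C, outside 46–53°C ✗; GC 6/15 = 40.0% ✓; length 15 ✓ — fails.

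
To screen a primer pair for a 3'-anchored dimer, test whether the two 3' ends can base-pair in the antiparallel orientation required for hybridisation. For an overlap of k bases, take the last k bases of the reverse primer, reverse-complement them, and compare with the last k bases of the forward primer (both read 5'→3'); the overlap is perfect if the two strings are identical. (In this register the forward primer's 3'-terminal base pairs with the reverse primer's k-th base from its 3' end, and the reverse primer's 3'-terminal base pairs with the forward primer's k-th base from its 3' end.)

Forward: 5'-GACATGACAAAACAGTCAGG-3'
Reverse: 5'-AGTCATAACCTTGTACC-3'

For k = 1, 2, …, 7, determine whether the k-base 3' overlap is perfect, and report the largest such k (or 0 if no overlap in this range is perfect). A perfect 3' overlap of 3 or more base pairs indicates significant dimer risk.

Last 7 bases (5'→3') — forward …AGTCAGG, reverse …TTGTACC.
Reverse complement of the reverse primer's last 7 bases: GGTACAA; its first k bases are the reverse complement of the reverse primer's last k bases, so a perfect k-base overlap needs the forward primer's last k bases to equal them.
Comparing (forward last k vs required): k=1: G vs G ✓; k=2: GG vs GG ✓; k=3: AGG vs GGT ✗; k=4: CAGG vs GGTA ✗; k=5: TCAGG vs GGTAC ✗; k=6: GTCAGG vs GGTACA ✗; k=7: AGTCAGG vs GGTACAA ✗.
Perfect overlaps at k = 1, 2; the largest is 2.

Longest perfect overlap: 2 complementary base pairs; below the dimer-risk threshold (threshold 3).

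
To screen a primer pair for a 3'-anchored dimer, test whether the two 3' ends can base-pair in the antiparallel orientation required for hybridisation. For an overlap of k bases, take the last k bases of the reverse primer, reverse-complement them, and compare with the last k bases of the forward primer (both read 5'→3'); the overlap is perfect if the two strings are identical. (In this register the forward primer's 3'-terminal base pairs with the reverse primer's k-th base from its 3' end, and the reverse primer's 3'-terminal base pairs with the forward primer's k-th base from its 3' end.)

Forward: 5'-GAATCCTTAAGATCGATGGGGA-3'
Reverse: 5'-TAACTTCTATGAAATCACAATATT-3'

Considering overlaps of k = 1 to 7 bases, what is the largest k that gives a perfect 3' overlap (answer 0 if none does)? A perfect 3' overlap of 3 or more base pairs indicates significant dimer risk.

Last 7 bases (5'→3') — forward …ATGGGGA, reverse …CAATATT.
Reverse complement of the reverse primer's last 7 bases: AATATTG; its first k bases are the reverse complement of the reverse primer's last k bases, so a perfect k-base overlap needs the forward primer's last k bases to equal them.
Comparing (forward last k vs required): k=1: A vs A ✓; k=2: GA vs AA ✗; k=3: GGA vs AAT ✗; k=4: GGGA vs AATA ✗; k=5: GGGGA vs AATAT ✗; k=6: TGGGGA vs AATATT ✗; k=7: ATGGGGA vs AATATTG ✗.
Only k = 1 is perfect, so the longest perfect 3' overlap is 1.

Longest perfect overlap: 1 complementary base pair; below the dimer-risk threshold (threshold 3).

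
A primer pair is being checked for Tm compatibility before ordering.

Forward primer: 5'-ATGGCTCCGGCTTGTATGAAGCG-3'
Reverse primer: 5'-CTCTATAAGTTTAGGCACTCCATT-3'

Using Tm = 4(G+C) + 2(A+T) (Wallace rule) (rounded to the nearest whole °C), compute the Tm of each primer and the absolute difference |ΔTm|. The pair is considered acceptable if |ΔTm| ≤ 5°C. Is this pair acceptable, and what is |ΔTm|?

Forward: A=4 T=6 G=8 C=5 → Tm = 2·10 + 4·13 = 72°C.
Reverse: A=6 T=9 G=3 C=6 → Tm = 2·15 + 4·9 = 66°C.
|ΔTm| = |72 − 66| = 6°C, > 5°C.

|ΔTm| = 6°C; the pair is not acceptable.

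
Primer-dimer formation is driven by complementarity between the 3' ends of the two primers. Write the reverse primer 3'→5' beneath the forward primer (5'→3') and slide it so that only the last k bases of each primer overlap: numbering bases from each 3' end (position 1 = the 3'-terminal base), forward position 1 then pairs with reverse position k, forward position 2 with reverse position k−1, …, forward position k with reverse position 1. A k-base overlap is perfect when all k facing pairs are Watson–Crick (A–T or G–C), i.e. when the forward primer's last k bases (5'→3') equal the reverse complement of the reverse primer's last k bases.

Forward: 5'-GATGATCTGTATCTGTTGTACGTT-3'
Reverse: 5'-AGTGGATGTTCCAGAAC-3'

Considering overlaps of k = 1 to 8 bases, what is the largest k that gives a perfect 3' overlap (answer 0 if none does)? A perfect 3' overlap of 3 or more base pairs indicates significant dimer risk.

Longest perfect overlap: 3 complementary base pairs; significant dimer risk (threshold 3).

Last 8 bases (5'→3') — forward …TGTACGTT, reverse …TCCAGAAC.
Reverse complement of the reverse primer's last 8 bases: GTTCTGGA; its first k bases are the reverse complement of the reverse primer's last k bases, so a perfect k-base overlap needs the forward primer's last k bases to equal them.
Comparing (forward last k vs required): k=1: T vs G ✗; k=2: TT vs GT ✗; k=3: GTT vs GTT ✓; k=4: CGTT vs GTTC ✗; k=5: ACGTT vs GTTCT ✗; k=6: TACGTT vs GTTCTG ✗; k=7: GTACGTT vs GTTCTGG ✗; k=8: TGTACGTT vs GTTCTGGA ✗.
Only k = 3 is perfect, so the longest perfect 3' overlap is 3.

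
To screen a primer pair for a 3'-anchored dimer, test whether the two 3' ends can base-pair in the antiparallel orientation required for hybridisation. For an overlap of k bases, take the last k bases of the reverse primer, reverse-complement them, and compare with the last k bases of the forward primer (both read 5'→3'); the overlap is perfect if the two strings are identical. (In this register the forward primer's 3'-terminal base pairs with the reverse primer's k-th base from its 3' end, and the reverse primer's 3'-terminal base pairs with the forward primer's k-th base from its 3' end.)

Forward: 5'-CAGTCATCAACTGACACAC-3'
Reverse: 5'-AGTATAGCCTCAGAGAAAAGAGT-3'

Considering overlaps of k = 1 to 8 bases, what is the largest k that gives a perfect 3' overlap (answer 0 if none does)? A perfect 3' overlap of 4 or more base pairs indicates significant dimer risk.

Last 8 bases (5'→3') — forward …TGACACAC, reverse …AAAAGAGT.
Reverse complement of the reverse primer's last 8 bases: ACTCTTTT; its first k bases are the reverse complement of the reverse primer's last k bases, so a perfect k-base overlap needs the forward primer's last k bases to equal them.
Comparing (forward last k vs required): k=1: C vs A ✗; k=2: AC vs AC ✓; k=3: CAC vs ACT ✗; k=4: ACAC vs ACTC ✗; k=5: CACAC vs ACTCT ✗; k=6: ACACAC vs ACTCTT ✗; k=7: GACACAC vs ACTCTTT ✗; k=8: TGACACAC vs ACTCTTTT ✗.
Only k = 2 is perfect, so the longest perfect 3' overlap is 2.

Longest perfect overlap: 2 complementary base pairs; below the dimer-risk threshold (threshold 4).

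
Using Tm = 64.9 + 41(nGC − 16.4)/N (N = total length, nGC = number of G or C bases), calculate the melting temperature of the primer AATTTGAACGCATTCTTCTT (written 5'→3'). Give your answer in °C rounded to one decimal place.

43.6°C

Base counts: A=5, T=9, G=2, C=4; G+C = 6, N = 20.
Tm = 64.9 + 41·(6 − 16.4)/20 = 64.9 + -426.40/20 = 43.6°C.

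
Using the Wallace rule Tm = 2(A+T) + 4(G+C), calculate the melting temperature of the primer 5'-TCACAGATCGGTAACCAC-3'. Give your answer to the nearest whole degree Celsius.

54°C

Base counts: A=6, T=3, G=3, C=6 (length 18).
Tm = 2·(6+3) + 4·(3+6) = 2·9 + 4·9 = 18 + 36 = 54°C.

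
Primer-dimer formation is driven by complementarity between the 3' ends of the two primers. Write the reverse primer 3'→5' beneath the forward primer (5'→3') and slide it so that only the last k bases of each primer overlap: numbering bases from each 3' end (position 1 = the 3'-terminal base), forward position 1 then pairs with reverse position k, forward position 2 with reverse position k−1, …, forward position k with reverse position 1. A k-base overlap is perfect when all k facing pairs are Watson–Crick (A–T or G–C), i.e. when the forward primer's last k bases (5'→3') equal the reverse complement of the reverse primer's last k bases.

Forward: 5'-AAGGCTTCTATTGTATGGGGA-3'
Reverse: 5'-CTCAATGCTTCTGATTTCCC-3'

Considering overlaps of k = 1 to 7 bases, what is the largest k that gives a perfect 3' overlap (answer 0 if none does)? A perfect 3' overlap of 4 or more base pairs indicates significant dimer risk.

Longest perfect overlap: 4 complementary base pairs; significant dimer risk (threshold 4).

Last 7 bases (5'→3') — forward …ATGGGGA, reverse …ATTTCCC.
Reverse complement of the reverse primer's last 7 bases: GGGAAAT; its first k bases are the reverse complement of the reverse primer's last k bases, so a perfect k-base overlap needs the forward primer's last k bases to equal them.
Comparing (forward last k vs required): k=1: A vs G ✗; k=2: GA vs GG ✗; k=3: GGA vs GGG ✗; k=4: GGGA vs GGGA ✓; k=5: GGGGA vs GGGAA ✗; k=6: TGGGGA vs GGGAAA ✗; k=7: ATGGGGA vs GGGAAAT ✗.
Only k = 4 is perfect, so the longest perfect 3' overlap is 4.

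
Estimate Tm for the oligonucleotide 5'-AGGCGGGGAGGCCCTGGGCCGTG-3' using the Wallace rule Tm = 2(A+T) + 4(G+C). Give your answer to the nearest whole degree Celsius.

84°C

Base counts: A=2, T=2, G=13, C=6 (length 23).
Tm = 2·(2+2) + 4·(13+6) = 2·4 + 4·19 = 8 + 76 = 84°C.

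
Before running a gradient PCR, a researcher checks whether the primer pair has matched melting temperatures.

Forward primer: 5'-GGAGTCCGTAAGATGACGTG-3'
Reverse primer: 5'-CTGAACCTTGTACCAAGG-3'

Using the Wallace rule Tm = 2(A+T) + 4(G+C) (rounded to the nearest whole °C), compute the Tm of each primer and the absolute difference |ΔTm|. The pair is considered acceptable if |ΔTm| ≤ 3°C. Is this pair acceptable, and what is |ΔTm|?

Forward: A=5 T=4 G=8 C=3 → Tm = 2·9 + 4·11 = 62°C.
Reverse: A=5 T=4 G=4 C=5 → Tm = 2·9 + 4·9 = 54°C.
|ΔTm| = |62 − 54| = 8°C, > 3°C.

|ΔTm| = 8°C; the pair is not acceptable.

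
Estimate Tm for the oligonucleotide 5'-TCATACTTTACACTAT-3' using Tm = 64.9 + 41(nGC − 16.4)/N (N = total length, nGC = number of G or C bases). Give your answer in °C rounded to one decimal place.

Base counts: A=5, T=7, G=0, C=4; G+C = 4, N = 16.
Tm = 64.9 + 41·(4 − 16.4)/16 = 64.9 + -508.40/16 = 33.1°C.

33.1°C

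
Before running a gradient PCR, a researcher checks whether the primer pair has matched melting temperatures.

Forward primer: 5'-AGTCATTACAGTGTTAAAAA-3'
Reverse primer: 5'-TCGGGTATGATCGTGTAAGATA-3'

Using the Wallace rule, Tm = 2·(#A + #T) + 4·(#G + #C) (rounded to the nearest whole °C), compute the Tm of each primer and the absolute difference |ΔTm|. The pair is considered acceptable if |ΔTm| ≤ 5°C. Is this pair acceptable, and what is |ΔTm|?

|ΔTm| = 12°C; the pair is not acceptable.

Forward: A=9 T=6 G=3 C=2 → Tm = 2·15 + 4·5 = 50°C.
Reverse: A=6 T=7 G=7 C=2 → Tm = 2·13 + 4·9 = 62°C.
|ΔTm| = |50 − 62| = 12°C, > 5°C.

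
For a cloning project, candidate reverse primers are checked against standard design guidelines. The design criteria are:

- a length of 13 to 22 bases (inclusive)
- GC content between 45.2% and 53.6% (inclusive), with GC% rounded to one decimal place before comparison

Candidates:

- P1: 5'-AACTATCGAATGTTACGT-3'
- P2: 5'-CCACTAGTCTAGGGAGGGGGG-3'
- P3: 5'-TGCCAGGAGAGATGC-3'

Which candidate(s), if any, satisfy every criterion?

None of the candidates satisfy all criteria.

P1 (18 nt, A=6 T=6 G=3 C=3): length 18 ✓; GC 6/18 = 33.3%, outside 45.2–53.6% ✗ — fails.
P2 (21 nt, A=4 T=3 G=10 C=4): length 21 ✓; GC 14/21 = 66.7%, outside 45.2–53.6% ✗ — fails.
P3 (15 nt, A=4 T=2 G=6 C=3): length 15 ✓; GC 9/15 = 60.0%, outside 45.2–53.6% ✗ — fails.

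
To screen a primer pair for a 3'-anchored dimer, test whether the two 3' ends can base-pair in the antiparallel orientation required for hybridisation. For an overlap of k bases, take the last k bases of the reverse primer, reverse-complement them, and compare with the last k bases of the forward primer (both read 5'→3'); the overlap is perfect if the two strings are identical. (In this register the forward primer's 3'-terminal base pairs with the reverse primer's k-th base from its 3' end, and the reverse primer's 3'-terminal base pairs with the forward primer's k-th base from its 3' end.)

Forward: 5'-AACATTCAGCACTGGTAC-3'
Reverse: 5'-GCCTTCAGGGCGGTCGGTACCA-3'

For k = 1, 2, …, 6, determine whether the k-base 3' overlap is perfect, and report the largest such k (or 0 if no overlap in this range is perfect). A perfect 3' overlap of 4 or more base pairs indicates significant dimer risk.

Last 6 bases (5'→3') — forward …TGGTAC, reverse …GTACCA.
Reverse complement of the reverse primer's last 6 bases: TGGTAC; its first k bases are the reverse complement of the reverse primer's last k bases, so a perfect k-base overlap needs the forward primer's last k bases to equal them.
Comparing (forward last k vs required): k=1: C vs T ✗; k=2: AC vs TG ✗; k=3: TAC vs TGG ✗; k=4: GTAC vs TGGT ✗; k=5: GGTAC vs TGGTA ✗; k=6: TGGTAC vs TGGTAC ✓.
Only k = 6 is perfect, so the longest perfect 3' overlap is 6.

Longest perfect overlap: 6 complementary base pairs; significant dimer risk (threshold 4).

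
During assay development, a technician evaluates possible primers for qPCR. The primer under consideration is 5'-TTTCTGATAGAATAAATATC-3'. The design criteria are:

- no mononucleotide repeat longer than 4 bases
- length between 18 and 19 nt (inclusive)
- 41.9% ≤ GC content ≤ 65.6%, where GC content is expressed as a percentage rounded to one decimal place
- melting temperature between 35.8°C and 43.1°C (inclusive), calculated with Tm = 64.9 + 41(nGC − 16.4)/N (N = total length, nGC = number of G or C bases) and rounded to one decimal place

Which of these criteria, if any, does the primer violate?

Fails: length, GC content.

Base counts: A=8, T=8, G=2, C=2 (length 20).
homopolymer run: longest run = 3 ✓
length: length 20, outside 18–19 ✗
GC content: GC 4/20 = 20.0%, outside 41.9–65.6% ✗
Tm: Tm = 64.9 + 41·(4 − 16.4)/20 = 39.5°C ✓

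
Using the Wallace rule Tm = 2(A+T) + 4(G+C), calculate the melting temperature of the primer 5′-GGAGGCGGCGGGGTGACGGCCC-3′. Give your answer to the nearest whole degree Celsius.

Base counts: A=2, T=1, G=13, C=6 (length 22).
Tm = 2·(2+1) + 4·(13+6) = 2·3 + 4·19 = 6 + 76 = 82°C.

82°C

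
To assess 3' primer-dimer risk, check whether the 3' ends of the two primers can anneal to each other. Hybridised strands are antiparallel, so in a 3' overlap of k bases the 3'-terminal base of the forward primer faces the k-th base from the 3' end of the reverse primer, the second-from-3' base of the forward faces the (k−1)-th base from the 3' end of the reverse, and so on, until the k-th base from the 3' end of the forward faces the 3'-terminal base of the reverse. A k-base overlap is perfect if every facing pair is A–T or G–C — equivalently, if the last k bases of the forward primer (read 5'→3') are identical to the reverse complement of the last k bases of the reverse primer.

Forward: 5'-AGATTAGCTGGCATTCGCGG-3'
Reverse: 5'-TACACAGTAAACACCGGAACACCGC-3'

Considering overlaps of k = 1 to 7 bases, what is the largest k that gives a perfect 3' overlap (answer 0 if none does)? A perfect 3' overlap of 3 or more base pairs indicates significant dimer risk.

Last 7 bases (5'→3') — forward …TTCGCGG, reverse …ACACCGC.
Reverse complement of the reverse primer's last 7 bases: GCGGTGT; its first k bases are the reverse complement of the reverse primer's last k bases, so a perfect k-base overlap needs the forward primer's last k bases to equal them.
Comparing (forward last k vs required): k=1: G vs G ✓; k=2: GG vs GC ✗; k=3: CGG vs GCG ✗; k=4: GCGG vs GCGG ✓; k=5: CGCGG vs GCGGT ✗; k=6: TCGCGG vs GCGGTG ✗; k=7: TTCGCGG vs GCGGTGT ✗.
Perfect overlaps at k = 1, 4; the largest is 4.

Longest perfect overlap: 4 complementary base pairs; significant dimer risk (threshold 3).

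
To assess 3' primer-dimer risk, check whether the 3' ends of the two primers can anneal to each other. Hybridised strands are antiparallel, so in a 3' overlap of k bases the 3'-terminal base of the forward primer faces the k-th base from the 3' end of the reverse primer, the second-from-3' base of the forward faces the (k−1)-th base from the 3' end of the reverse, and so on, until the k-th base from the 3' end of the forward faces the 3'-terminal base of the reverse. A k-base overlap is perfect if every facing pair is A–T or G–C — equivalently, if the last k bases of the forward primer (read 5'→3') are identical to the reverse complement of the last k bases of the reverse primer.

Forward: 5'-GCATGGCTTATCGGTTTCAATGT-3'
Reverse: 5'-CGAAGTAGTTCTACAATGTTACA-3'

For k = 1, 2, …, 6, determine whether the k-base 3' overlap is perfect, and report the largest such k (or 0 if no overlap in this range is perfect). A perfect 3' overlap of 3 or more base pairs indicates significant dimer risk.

Last 6 bases (5'→3') — forward …CAATGT, reverse …GTTACA.
Reverse complement of the reverse primer's last 6 bases: TGTAAC; its first k bases are the reverse complement of the reverse primer's last k bases, so a perfect k-base overlap needs the forward primer's last k bases to equal them.
Comparing (forward last k vs required): k=1: T vs T ✓; k=2: GT vs TG ✗; k=3: TGT vs TGT ✓; k=4: ATGT vs TGTA ✗; k=5: AATGT vs TGTAA ✗; k=6: CAATGT vs TGTAAC ✗.
Perfect overlaps at k = 1, 3; the largest is 3.

Longest perfect overlap: 3 complementary base pairs; significant dimer risk (threshold 3).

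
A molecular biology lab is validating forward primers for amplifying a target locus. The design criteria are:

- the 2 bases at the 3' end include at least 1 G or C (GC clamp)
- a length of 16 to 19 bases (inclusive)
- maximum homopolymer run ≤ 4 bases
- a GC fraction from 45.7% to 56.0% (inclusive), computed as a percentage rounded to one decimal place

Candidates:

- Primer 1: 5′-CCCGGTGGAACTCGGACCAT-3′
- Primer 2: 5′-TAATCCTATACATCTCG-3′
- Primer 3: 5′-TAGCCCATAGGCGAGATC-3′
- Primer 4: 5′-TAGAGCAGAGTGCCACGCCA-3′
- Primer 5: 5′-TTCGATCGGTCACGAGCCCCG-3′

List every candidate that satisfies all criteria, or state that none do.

Primer 1 (20 nt, A=4 T=3 G=6 C=7): 3' end AT has 0 G/C, need ≥1 ✗; length 20, outside 16–19 ✗; longest run = 3 ✓; GC 13/20 = 65.0%, outside 45.7–56.0% ✗ — fails.
Primer 2 (17 nt, A=5 T=6 G=1 C=5): 3' end CG has 2 G/C ✓; length 17 ✓; longest run = 2 ✓; GC 6/17 = 35.3%, outside 45.7–56.0% ✗ — fails.
Primer 3 (18 nt, A=5 T=3 G=5 C=5): 3' end TC has 1 G/C ✓; length 18 ✓; longest run = 3 ✓; GC 10/18 = 55.6% ✓ — passes.
Primer 4 (20 nt, A=6 T=2 G=6 C=6): 3' end CA has 1 G/C ✓; length 20, outside 16–19 ✗; longest run = 2 ✓; GC 12/20 = 60.0%, outside 45.7–56.0% ✗ — fails.
Primer 5 (21 nt, A=3 T=4 G=6 C=8): 3' end CG has 2 G/C ✓; length 21, outside 16–19 ✗; longest run = 4 ✓; GC 14/21 = 66.7%, outside 45.7–56.0% ✗ — fails.

Primer 3 only.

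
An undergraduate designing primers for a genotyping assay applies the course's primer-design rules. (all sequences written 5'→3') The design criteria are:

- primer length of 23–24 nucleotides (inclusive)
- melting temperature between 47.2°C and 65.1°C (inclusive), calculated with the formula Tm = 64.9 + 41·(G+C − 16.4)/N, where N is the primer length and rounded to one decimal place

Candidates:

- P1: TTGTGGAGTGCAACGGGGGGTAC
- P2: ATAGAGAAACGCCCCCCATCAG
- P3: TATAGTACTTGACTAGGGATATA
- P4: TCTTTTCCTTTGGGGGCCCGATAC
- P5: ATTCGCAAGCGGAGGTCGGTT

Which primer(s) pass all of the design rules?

P1 (23 nt, A=4 T=5 G=11 C=3): length 23 ✓; Tm = 64.9 + 41·(14 − 16.4)/23 = 60.6°C ✓ — passes.
P2 (22 nt, A=8 T=2 G=4 C=8): length 22, outside 23–24 ✗; Tm = 64.9 + 41·(12 − 16.4)/22 = 56.7°C ✓ — fails.
P3 (23 nt, A=8 T=8 G=5 C=2): length 23 ✓; Tm = 64.9 + 41·(7 − 16.4)/23 = 48.1°C ✓ — passes.
P4 (24 nt, A=2 T=9 G=6 C=7): length 24 ✓; Tm = 64.9 + 41·(13 − 16.4)/24 = 59.1°C ✓ — passes.
P5 (21 nt, A=4 T=5 G=8 C=4): length 21, outside 23–24 ✗; Tm = 64.9 + 41·(12 − 16.4)/21 = 56.3°C ✓ — fails.

P1, P3 and P4.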